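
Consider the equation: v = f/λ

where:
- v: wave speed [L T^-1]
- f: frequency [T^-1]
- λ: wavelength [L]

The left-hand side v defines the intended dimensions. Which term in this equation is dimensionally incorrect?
The right-hand side term f/λ

v has dimensions [L T^-1], but f/λ has dimensions [L^-1 T^-1], so the term f/λ is dimensionally wrong for v.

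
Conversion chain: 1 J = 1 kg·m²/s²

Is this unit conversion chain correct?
The chain is correct (no errors).

Correct: Joule is defined as kg·m²/s²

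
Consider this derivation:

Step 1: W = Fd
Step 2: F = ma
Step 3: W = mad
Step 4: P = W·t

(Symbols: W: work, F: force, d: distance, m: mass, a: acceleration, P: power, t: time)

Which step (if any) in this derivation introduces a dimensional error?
Step 4

Step 1: W = Fd → LHS [L^2 M T^-2], RHS [L^2 M T^-2] ✓
Step 2: F = ma → LHS [L M T^-2], RHS [L M T^-2] ✓
Step 3: W = mad → LHS [L^2 M T^-2], RHS [L^2 M T^-2] ✓
Step 4: P = W·t → LHS [L^2 M T^-3], RHS [L^2 M T^-1] ✗

The first dimensional inconsistency appears in step 4: P = W·t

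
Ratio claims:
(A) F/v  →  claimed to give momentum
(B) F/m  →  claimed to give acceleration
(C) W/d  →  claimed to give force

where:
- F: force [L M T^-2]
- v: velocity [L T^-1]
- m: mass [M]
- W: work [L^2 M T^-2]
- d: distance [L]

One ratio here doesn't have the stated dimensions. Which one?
(A) F/v does not give momentum

(A) F/v: [M T^-1] ≠ momentum [L M T^-1] ✗
(B) F/m: [L T^-2] = acceleration [L T^-2] ✓
(C) W/d: [L M T^-2] = force [L M T^-2] ✓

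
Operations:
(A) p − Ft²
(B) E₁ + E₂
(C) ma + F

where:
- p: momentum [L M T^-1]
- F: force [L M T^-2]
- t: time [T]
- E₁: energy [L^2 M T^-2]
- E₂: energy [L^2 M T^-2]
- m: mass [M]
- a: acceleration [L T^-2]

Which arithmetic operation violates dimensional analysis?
(A) p − Ft²

(A) p − Ft²: p [L M T^-1] and Ft² [L M] — different dimensions cannot be added/subtracted ✗
(B) E₁ + E₂: E₁ [L^2 M T^-2] and E₂ [L^2 M T^-2] — same dimensions ✓
(C) ma + F: ma [L M T^-2] and F [L M T^-2] — same dimensions ✓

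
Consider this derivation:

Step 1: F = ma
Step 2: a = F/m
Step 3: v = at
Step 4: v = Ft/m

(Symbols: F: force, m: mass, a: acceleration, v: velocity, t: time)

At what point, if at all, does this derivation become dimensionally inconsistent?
No step introduces an error — all steps are dimensionally consistent.

Step 1: F = ma → LHS [L M T^-2], RHS [L M T^-2] ✓
Step 2: a = F/m → LHS [L T^-2], RHS [L T^-2] ✓
Step 3: v = at → LHS [L T^-1], RHS [L T^-1] ✓
Step 4: v = Ft/m → LHS [L T^-1], RHS [L T^-1] ✓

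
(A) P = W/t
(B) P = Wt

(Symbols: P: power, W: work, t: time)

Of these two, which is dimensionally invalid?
(B)

(A) P = W/t: LHS [L^2 M T^-3], RHS [L^2 M T^-3] ✓
(B) P = Wt: LHS [L^2 M T^-3], RHS [L^2 M T^-1] ✗

Expression (B) P = Wt is dimensionally incorrect.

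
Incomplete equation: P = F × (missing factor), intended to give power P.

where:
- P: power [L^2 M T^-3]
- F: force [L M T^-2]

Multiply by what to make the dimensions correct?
v (velocity), dimensions [L T^-1]

P has dimensions [L^2 M T^-3] and F has dimensions [L M T^-2].
The missing factor must have dimensions [L^2 M T^-3] / [L M T^-2] = [L T^-1], i.e. velocity (v).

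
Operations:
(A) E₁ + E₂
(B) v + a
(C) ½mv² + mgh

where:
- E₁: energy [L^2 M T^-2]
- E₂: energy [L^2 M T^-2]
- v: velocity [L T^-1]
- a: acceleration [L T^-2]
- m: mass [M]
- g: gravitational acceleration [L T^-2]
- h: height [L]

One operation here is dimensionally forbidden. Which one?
(B) v + a

(A) E₁ + E₂: E₁ [L^2 M T^-2] and E₂ [L^2 M T^-2] — same dimensions ✓
(B) v + a: v [L T^-1] and a [L T^-2] — different dimensions cannot be added/subtracted ✗
(C) ½mv² + mgh: ½mv² [L^2 M T^-2] and mgh [L^2 M T^-2] — same dimensions ✓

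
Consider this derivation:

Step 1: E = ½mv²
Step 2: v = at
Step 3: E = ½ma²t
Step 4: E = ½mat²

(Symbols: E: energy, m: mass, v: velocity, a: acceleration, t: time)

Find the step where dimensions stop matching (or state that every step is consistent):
Step 3

Step 1: E = ½mv² → LHS [L^2 M T^-2], RHS [L^2 M T^-2] ✓
Step 2: v = at → LHS [L T^-1], RHS [L T^-1] ✓
Step 3: E = ½ma²t → LHS [L^2 M T^-2], RHS [L^2 M T^-3] ✗

The first dimensional inconsistency appears in step 3: E = ½ma²t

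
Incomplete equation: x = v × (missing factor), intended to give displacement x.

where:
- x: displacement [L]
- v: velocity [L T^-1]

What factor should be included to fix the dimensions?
t (time), dimensions [T]

x has dimensions [L] and v has dimensions [L T^-1].
The missing factor must have dimensions [L] / [L T^-1] = [T], i.e. time (t).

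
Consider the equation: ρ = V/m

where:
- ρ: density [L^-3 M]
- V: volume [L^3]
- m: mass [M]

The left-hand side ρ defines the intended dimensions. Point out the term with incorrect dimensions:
The right-hand side term V/m

ρ has dimensions [L^-3 M], but V/m has dimensions [L^3 M^-1], so the term V/m is dimensionally wrong for ρ.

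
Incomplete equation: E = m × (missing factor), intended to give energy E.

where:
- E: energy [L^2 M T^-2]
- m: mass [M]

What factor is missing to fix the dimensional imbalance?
v² (velocity squared), dimensions [L^2 T^-2]

E has dimensions [L^2 M T^-2] and m has dimensions [M].
The missing factor must have dimensions [L^2 M T^-2] / [M] = [L^2 T^-2], i.e. velocity squared (v²).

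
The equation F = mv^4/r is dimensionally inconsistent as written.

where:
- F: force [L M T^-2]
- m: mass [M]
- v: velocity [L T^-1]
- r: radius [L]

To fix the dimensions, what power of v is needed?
The exponent of v should be 2: F = mv^2/r

The LHS F has dimensions [L M T^-2]; v has dimensions [L T^-1].
As written, the RHS mv^4/r (exponent 4 on v) has dimensions [L^3 M T^-4], which does not match.
With exponent 2, the RHS mv^2/r has dimensions [L M T^-2], matching the LHS.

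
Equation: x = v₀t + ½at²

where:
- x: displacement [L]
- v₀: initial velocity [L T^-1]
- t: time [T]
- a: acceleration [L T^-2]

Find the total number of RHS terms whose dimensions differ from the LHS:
0

LHS x: [L]
- v₀t: [L] ✓
- ½at²: [L] ✓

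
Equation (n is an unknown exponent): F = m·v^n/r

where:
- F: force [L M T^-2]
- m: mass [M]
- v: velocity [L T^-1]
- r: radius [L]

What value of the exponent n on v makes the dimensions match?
n = 2

F has dimensions [L M T^-2]; v has dimensions [L T^-1].
The rest of the RHS has dimensions [L^-1 M], so v^n must supply [L^2 T^-2].
With n = 2: m·v^2/r has dimensions [L M T^-2], matching the LHS ✓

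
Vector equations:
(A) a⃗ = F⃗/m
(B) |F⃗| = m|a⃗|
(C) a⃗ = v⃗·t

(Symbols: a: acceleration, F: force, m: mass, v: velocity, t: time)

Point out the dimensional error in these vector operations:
(C) a⃗ = v⃗·t

(A) a⃗ = F⃗/m: LHS [L T^-2], RHS [L T^-2] ✓ — force (vector) divided by mass (scalar)
(B) |F⃗| = m|a⃗|: LHS [L M T^-2], RHS [L M T^-2] ✓ — magnitudes of vectors are scalars
(C) a⃗ = v⃗·t: LHS [L T^-2], RHS [L] ✗ — acceleration is velocity per time; should be v⃗/t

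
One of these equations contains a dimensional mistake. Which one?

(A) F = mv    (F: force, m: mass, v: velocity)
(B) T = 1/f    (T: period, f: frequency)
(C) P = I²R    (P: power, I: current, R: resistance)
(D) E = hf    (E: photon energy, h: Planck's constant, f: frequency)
(A) F = mv

The equation (A) F = mv is dimensionally incorrect.

LHS (F): [L M T^-2]
RHS (mv): [L M T^-1] ✗

The dimensions do not match. The other three equations balance.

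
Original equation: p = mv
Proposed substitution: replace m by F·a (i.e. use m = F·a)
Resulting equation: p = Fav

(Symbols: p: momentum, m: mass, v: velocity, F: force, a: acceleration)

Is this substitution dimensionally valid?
No

[m] = [M] and [F·a] = [L^2 M T^-4]. These differ, so the substitution replaces a quantity by one of different dimensions and the result p = Fav has LHS [L M T^-1] vs RHS [L^3 M T^-5] — inconsistent.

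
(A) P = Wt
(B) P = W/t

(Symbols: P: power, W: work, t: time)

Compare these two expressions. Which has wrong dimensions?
(A)

(A) P = Wt: LHS [L^2 M T^-3], RHS [L^2 M T^-1] ✗
(B) P = W/t: LHS [L^2 M T^-3], RHS [L^2 M T^-3] ✓

Expression (A) P = Wt is dimensionally incorrect.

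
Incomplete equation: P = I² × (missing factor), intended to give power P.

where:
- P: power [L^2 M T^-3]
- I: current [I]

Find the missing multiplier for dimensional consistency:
R (resistance), dimensions [I^-2 L^2 M T^-3]

P has dimensions [L^2 M T^-3] and I² has dimensions [I^2].
The missing factor must have dimensions [L^2 M T^-3] / [I^2] = [I^-2 L^2 M T^-3], i.e. resistance (R).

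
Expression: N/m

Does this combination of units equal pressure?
No

The expression N/m has dimensions [M T^-2], but pressure has dimensions [L^-1 M T^-2].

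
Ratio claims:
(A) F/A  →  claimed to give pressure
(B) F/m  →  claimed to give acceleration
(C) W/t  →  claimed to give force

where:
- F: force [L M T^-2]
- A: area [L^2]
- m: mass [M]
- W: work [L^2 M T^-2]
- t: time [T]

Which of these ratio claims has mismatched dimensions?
(C) W/t does not give force

(A) F/A: [L^-1 M T^-2] = pressure [L^-1 M T^-2] ✓
(B) F/m: [L T^-2] = acceleration [L T^-2] ✓
(C) W/t: [L^2 M T^-3] ≠ force [L M T^-2] ✗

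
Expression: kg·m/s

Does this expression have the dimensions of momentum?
Yes

The expression kg·m/s has dimensions [L M T^-1], which is exactly momentum [L M T^-1].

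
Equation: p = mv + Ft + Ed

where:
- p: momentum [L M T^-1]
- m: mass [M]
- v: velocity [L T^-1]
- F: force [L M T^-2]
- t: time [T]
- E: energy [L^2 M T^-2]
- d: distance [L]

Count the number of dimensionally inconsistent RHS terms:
1

LHS p: [L M T^-1]
- mv: [L M T^-1] ✓
- Ft: [L M T^-1] ✓
- Ed: [L^3 M T^-2] ✗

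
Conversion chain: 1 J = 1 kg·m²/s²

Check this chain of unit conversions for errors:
The chain is correct (no errors).

Correct: Joule is defined as kg·m²/s²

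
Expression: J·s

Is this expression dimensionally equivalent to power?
No

The expression J·s has dimensions [L^2 M T^-1], but power has dimensions [L^2 M T^-3].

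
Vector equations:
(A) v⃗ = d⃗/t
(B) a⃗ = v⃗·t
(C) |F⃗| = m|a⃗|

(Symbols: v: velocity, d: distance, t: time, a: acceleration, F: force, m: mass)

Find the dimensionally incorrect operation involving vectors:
(B) a⃗ = v⃗·t

(A) v⃗ = d⃗/t: LHS [L T^-1], RHS [L T^-1] ✓ — displacement (vector) divided by time (scalar)
(B) a⃗ = v⃗·t: LHS [L T^-2], RHS [L] ✗ — acceleration is velocity per time; should be v⃗/t
(C) |F⃗| = m|a⃗|: LHS [L M T^-2], RHS [L M T^-2] ✓ — magnitudes of vectors are scalars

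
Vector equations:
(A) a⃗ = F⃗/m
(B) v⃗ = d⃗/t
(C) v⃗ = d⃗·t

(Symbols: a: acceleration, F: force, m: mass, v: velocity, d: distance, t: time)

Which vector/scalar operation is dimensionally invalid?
(C) v⃗ = d⃗·t

(A) a⃗ = F⃗/m: LHS [L T^-2], RHS [L T^-2] ✓ — force (vector) divided by mass (scalar)
(B) v⃗ = d⃗/t: LHS [L T^-1], RHS [L T^-1] ✓ — displacement (vector) divided by time (scalar)
(C) v⃗ = d⃗·t: LHS [L T^-1], RHS [L T] ✗ — velocity is displacement per time; should be d⃗/t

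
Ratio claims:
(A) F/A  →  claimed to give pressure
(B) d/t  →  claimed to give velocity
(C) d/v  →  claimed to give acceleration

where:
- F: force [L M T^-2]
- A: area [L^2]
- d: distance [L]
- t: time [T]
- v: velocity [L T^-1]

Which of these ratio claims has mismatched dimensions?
(C) d/v does not give acceleration

(A) F/A: [L^-1 M T^-2] = pressure [L^-1 M T^-2] ✓
(B) d/t: [L T^-1] = velocity [L T^-1] ✓
(C) d/v: [T] ≠ acceleration [L T^-2] ✗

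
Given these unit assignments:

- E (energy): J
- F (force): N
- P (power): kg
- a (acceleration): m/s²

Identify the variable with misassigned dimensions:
P

The variable P (power) should have units W, not kg.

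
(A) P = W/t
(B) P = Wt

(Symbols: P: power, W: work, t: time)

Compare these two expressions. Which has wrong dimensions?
(B)

(A) P = W/t: LHS [L^2 M T^-3], RHS [L^2 M T^-3] ✓
(B) P = Wt: LHS [L^2 M T^-3], RHS [L^2 M T^-1] ✗

Expression (B) P = Wt is dimensionally incorrect.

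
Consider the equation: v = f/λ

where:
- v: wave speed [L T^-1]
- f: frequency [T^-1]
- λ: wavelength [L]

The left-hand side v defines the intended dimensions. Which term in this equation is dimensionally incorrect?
The right-hand side term f/λ

v has dimensions [L T^-1], but f/λ has dimensions [L^-1 T^-1], so the term f/λ is dimensionally wrong for v.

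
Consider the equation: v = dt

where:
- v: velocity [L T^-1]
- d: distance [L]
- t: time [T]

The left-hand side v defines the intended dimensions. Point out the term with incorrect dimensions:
The right-hand side term dt

v has dimensions [L T^-1], but dt has dimensions [L T], so the term dt is dimensionally wrong for v.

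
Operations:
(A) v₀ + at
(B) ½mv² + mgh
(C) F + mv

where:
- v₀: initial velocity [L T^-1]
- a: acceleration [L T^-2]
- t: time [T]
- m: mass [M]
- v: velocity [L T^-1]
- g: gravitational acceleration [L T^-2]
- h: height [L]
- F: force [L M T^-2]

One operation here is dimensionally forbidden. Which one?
(C) F + mv

(A) v₀ + at: v₀ [L T^-1] and at [L T^-1] — same dimensions ✓
(B) ½mv² + mgh: ½mv² [L^2 M T^-2] and mgh [L^2 M T^-2] — same dimensions ✓
(C) F + mv: F [L M T^-2] and mv [L M T^-1] — different dimensions cannot be added/subtracted ✗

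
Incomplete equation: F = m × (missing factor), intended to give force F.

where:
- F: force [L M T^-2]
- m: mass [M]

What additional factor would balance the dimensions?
a (acceleration), dimensions [L T^-2]

F has dimensions [L M T^-2] and m has dimensions [M].
The missing factor must have dimensions [L M T^-2] / [M] = [L T^-2], i.e. acceleration (a).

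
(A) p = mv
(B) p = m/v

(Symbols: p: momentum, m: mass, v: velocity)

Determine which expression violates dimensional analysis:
(B)

(A) p = mv: LHS [L M T^-1], RHS [L M T^-1] ✓
(B) p = m/v: LHS [L M T^-1], RHS [L^-1 M T] ✗

Expression (B) p = m/v is dimensionally incorrect.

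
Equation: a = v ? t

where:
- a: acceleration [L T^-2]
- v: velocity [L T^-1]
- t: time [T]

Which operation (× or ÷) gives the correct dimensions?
division (÷): a = v ÷ t

a [L T^-2]; v [L T^-1]; t [T].
v × t → [L] ✗
v ÷ t → [L T^-2] ✓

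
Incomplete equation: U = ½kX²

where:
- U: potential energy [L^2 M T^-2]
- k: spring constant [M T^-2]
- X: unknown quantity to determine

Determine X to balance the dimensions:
X = x (displacement), dimensions [L]

U has dimensions [L^2 M T^-2]; the rest of the RHS (½k) has dimensions [M T^-2].
So X² must have dimensions [L^2], i.e. X has dimensions [L] — X = x (displacement).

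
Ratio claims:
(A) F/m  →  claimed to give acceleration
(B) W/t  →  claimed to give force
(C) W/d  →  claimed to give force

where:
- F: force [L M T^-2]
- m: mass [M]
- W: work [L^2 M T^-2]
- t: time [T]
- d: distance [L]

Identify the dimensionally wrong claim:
(B) W/t does not give force

(A) F/m: [L T^-2] = acceleration [L T^-2] ✓
(B) W/t: [L^2 M T^-3] ≠ force [L M T^-2] ✗
(C) W/d: [L M T^-2] = force [L M T^-2] ✓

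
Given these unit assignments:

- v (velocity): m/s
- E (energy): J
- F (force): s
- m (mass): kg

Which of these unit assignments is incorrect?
F

The variable F (force) should have units N, not s.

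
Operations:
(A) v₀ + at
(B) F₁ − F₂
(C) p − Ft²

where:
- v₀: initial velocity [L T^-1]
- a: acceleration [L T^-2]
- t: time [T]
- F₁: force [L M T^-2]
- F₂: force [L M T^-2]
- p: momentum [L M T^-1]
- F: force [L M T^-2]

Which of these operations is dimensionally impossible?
(C) p − Ft²

(A) v₀ + at: v₀ [L T^-1] and at [L T^-1] — same dimensions ✓
(B) F₁ − F₂: F₁ [L M T^-2] and F₂ [L M T^-2] — same dimensions ✓
(C) p − Ft²: p [L M T^-1] and Ft² [L M] — different dimensions cannot be added/subtracted ✗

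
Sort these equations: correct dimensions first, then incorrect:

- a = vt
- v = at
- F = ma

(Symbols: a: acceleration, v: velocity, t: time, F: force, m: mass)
Dimensionally correct: v = at, F = ma
Dimensionally incorrect: a = vt
Ordered (correct first, then incorrect): v = at, F = ma, a = vt

- a = vt: LHS [L T^-2], RHS [L] → incorrect ✗
- v = at: LHS [L T^-1], RHS [L T^-1] → correct ✓
- F = ma: LHS [L M T^-2], RHS [L M T^-2] → correct ✓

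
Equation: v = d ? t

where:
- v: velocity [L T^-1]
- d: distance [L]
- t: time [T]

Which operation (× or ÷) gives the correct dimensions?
division (÷): v = d ÷ t

v [L T^-1]; d [L]; t [T].
d × t → [L T] ✗
d ÷ t → [L T^-1] ✓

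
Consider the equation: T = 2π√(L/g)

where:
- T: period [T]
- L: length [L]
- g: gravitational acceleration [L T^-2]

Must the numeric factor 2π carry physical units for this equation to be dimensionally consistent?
No

T has dimensions [T] and √(L/g) already has dimensions [T], so the equation balances without 2π contributing any dimensions. 2π is a pure (dimensionless) number; changing or removing it would not affect dimensional consistency.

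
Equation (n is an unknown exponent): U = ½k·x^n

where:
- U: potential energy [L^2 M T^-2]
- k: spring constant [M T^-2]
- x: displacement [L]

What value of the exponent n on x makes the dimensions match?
n = 2

U has dimensions [L^2 M T^-2]; x has dimensions [L].
The rest of the RHS has dimensions [M T^-2], so x^n must supply [L^2].
With n = 2: ½k·x^2 has dimensions [L^2 M T^-2], matching the LHS ✓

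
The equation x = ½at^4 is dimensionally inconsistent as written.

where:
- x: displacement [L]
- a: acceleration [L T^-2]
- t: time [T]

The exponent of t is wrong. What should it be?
The exponent of t should be 2: x = ½at^2

The LHS x has dimensions [L]; t has dimensions [T].
As written, the RHS ½at^4 (exponent 4 on t) has dimensions [L T^2], which does not match.
With exponent 2, the RHS ½at^2 has dimensions [L], matching the LHS.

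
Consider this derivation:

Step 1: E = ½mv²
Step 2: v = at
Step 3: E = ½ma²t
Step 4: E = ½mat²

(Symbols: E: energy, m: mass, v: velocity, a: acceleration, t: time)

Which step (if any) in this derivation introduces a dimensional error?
Step 3

Step 1: E = ½mv² → LHS [L^2 M T^-2], RHS [L^2 M T^-2] ✓
Step 2: v = at → LHS [L T^-1], RHS [L T^-1] ✓
Step 3: E = ½ma²t → LHS [L^2 M T^-2], RHS [L^2 M T^-3] ✗

The first dimensional inconsistency appears in step 3: E = ½ma²t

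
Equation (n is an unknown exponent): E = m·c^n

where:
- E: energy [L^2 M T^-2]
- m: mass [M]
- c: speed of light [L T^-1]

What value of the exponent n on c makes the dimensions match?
n = 2

E has dimensions [L^2 M T^-2]; c has dimensions [L T^-1].
The rest of the RHS has dimensions [M], so c^n must supply [L^2 T^-2].
With n = 2: m·c^2 has dimensions [L^2 M T^-2], matching the LHS ✓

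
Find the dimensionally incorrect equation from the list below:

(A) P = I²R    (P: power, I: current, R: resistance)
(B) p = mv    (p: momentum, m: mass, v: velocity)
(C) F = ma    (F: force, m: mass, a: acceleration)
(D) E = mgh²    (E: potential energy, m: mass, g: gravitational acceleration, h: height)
(D) E = mgh²

The equation (D) E = mgh² is dimensionally incorrect.

LHS (E): [L^2 M T^-2]
RHS (mgh²): [L^3 M T^-2] ✗

The dimensions do not match. The other three equations balance.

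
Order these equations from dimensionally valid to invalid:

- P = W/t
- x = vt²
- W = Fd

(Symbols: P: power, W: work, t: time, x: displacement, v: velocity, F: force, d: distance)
Dimensionally correct: P = W/t, W = Fd
Dimensionally incorrect: x = vt²
Ordered (correct first, then incorrect): P = W/t, W = Fd, x = vt²

- P = W/t: LHS [L^2 M T^-3], RHS [L^2 M T^-3] → correct ✓
- x = vt²: LHS [L], RHS [L T] → incorrect ✗
- W = Fd: LHS [L^2 M T^-2], RHS [L^2 M T^-2] → correct ✓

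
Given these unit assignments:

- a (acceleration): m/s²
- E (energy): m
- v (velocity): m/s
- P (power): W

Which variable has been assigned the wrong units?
E

The variable E (energy) should have units J, not m.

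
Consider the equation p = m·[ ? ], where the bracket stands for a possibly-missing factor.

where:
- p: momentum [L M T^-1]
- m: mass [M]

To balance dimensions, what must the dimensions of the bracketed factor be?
[L T^-1] — velocity (e.g. v)

p has dimensions [L M T^-1]; m has dimensions [M].
The bracketed factor must supply [L M T^-1] / [M] = [L T^-1].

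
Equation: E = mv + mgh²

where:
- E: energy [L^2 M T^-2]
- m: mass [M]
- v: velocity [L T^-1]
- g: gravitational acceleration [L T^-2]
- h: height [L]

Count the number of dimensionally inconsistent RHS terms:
2

LHS E: [L^2 M T^-2]
- mv: [L M T^-1] ✗
- mgh²: [L^3 M T^-2] ✗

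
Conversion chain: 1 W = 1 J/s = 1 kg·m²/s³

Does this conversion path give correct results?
The chain is correct (no errors).

Correct: Watt is Joule per second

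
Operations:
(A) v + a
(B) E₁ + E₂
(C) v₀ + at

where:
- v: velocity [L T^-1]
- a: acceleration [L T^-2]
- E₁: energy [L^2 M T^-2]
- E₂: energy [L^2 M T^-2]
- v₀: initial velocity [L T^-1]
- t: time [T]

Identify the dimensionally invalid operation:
(A) v + a

(A) v + a: v [L T^-1] and a [L T^-2] — different dimensions cannot be added/subtracted ✗
(B) E₁ + E₂: E₁ [L^2 M T^-2] and E₂ [L^2 M T^-2] — same dimensions ✓
(C) v₀ + at: v₀ [L T^-1] and at [L T^-1] — same dimensions ✓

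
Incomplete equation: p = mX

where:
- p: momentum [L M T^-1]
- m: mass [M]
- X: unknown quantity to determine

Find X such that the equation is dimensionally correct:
X = v (velocity), dimensions [L T^-1]

p has dimensions [L M T^-1]; the rest of the RHS (m) has dimensions [M].
So X must have dimensions [L T^-1] — X = v (velocity).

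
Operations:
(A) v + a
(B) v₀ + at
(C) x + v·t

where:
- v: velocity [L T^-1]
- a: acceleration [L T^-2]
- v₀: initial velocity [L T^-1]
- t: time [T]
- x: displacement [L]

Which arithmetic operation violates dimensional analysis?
(A) v + a

(A) v + a: v [L T^-1] and a [L T^-2] — different dimensions cannot be added/subtracted ✗
(B) v₀ + at: v₀ [L T^-1] and at [L T^-1] — same dimensions ✓
(C) x + v·t: x [L] and v·t [L] — same dimensions ✓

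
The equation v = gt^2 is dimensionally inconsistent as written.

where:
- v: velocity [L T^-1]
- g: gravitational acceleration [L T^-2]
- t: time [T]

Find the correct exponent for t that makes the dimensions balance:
The exponent of t should be 1: v = gt

The LHS v has dimensions [L T^-1]; t has dimensions [T].
As written, the RHS gt^2 (exponent 2 on t) has dimensions [L], which does not match.
With exponent 1, the RHS gt has dimensions [L T^-1], matching the LHS.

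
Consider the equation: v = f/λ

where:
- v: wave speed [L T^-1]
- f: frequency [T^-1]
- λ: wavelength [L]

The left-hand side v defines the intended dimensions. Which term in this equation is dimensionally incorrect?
The right-hand side term f/λ

v has dimensions [L T^-1], but f/λ has dimensions [L^-1 T^-1], so the term f/λ is dimensionally wrong for v.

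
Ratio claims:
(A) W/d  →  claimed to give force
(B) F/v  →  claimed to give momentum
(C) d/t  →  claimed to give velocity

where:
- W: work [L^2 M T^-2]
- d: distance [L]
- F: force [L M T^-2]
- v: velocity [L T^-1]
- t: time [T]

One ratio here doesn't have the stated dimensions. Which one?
(B) F/v does not give momentum

(A) W/d: [L M T^-2] = force [L M T^-2] ✓
(B) F/v: [M T^-1] ≠ momentum [L M T^-1] ✗
(C) d/t: [L T^-1] = velocity [L T^-1] ✓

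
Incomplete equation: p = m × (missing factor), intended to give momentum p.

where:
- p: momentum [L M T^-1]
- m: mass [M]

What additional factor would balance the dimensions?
v (velocity), dimensions [L T^-1]

p has dimensions [L M T^-1] and m has dimensions [M].
The missing factor must have dimensions [L M T^-1] / [M] = [L T^-1], i.e. velocity (v).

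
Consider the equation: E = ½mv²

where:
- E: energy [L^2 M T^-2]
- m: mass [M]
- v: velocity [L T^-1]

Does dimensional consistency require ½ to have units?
No

E has dimensions [L^2 M T^-2] and mv² already has dimensions [L^2 M T^-2], so the equation balances without ½ contributing any dimensions. ½ is a pure (dimensionless) number; changing or removing it would not affect dimensional consistency.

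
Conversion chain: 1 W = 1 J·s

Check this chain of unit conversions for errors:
The chain is incorrect (it contains an error).

Incorrect: Watt is J/s, not J·s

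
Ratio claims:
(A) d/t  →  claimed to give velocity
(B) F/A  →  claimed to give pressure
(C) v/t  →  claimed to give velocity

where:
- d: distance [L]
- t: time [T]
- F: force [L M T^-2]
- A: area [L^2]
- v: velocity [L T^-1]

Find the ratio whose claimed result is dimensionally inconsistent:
(C) v/t does not give velocity

(A) d/t: [L T^-1] = velocity [L T^-1] ✓
(B) F/A: [L^-1 M T^-2] = pressure [L^-1 M T^-2] ✓
(C) v/t: [L T^-2] ≠ velocity [L T^-1] ✗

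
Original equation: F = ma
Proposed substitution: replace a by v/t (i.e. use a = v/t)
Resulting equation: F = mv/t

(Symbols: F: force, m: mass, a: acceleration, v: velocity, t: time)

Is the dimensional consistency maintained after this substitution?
Yes

[a] = [L T^-2] and [v/t] = [L T^-2]. These match, so the substitution replaces a quantity by one of the same dimensions and the result F = mv/t has LHS [L M T^-2] vs RHS [L M T^-2] — still consistent.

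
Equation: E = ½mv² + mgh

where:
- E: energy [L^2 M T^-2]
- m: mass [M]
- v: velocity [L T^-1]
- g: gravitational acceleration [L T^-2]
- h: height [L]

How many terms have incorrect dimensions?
0

LHS E: [L^2 M T^-2]
- ½mv²: [L^2 M T^-2] ✓
- mgh: [L^2 M T^-2] ✓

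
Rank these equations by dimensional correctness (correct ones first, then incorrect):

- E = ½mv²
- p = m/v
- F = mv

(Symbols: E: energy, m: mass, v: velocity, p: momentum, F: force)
Dimensionally correct: E = ½mv²
Dimensionally incorrect: p = m/v, F = mv
Ordered (correct first, then incorrect): E = ½mv², p = m/v, F = mv

- E = ½mv²: LHS [L^2 M T^-2], RHS [L^2 M T^-2] → correct ✓
- p = m/v: LHS [L M T^-1], RHS [L^-1 M T] → incorrect ✗
- F = mv: LHS [L M T^-2], RHS [L M T^-1] → incorrect ✗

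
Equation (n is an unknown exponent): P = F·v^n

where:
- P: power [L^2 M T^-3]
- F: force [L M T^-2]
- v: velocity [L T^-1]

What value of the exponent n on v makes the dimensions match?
n = 1

P has dimensions [L^2 M T^-3]; v has dimensions [L T^-1].
The rest of the RHS has dimensions [L M T^-2], so v^n must supply [L T^-1].
With n = 1: F·v^1 has dimensions [L^2 M T^-3], matching the LHS ✓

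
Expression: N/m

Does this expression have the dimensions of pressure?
No

The expression N/m has dimensions [M T^-2], but pressure has dimensions [L^-1 M T^-2].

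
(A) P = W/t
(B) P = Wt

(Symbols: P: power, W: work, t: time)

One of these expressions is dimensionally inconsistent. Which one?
(B)

(A) P = W/t: LHS [L^2 M T^-3], RHS [L^2 M T^-3] ✓
(B) P = Wt: LHS [L^2 M T^-3], RHS [L^2 M T^-1] ✗

Expression (B) P = Wt is dimensionally incorrect.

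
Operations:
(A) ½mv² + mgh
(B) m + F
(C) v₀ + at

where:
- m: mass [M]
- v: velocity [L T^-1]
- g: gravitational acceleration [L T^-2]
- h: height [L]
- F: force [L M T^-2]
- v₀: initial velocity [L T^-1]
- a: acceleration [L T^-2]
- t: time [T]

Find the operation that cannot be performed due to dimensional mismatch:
(B) m + F

(A) ½mv² + mgh: ½mv² [L^2 M T^-2] and mgh [L^2 M T^-2] — same dimensions ✓
(B) m + F: m [M] and F [L M T^-2] — different dimensions cannot be added/subtracted ✗
(C) v₀ + at: v₀ [L T^-1] and at [L T^-1] — same dimensions ✓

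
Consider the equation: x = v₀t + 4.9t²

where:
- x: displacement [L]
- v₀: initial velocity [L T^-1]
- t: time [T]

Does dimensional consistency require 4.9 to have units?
Yes

x has dimensions [L], while t² alone has dimensions [T^2]. For the equation to balance, the factor 4.9 must carry dimensions [L T^-2] — it is a dimensional constant (a numerical value of a physical quantity with its units suppressed), not a pure number.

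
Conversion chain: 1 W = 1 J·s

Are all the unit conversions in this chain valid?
The chain is incorrect (it contains an error).

Incorrect: Watt is J/s, not J·s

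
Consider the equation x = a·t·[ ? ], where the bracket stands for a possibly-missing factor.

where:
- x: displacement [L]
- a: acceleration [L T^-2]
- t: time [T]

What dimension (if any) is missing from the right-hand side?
[T] — time (e.g. t)

x has dimensions [L]; a·t has dimensions [L T^-1].
The bracketed factor must supply [L] / [L T^-1] = [T].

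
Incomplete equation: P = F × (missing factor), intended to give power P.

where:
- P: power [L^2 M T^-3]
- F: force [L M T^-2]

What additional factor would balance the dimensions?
v (velocity), dimensions [L T^-1]

P has dimensions [L^2 M T^-3] and F has dimensions [L M T^-2].
The missing factor must have dimensions [L^2 M T^-3] / [L M T^-2] = [L T^-1], i.e. velocity (v).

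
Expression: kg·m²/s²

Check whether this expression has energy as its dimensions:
Yes

The expression kg·m²/s² has dimensions [L^2 M T^-2], which is exactly energy [L^2 M T^-2].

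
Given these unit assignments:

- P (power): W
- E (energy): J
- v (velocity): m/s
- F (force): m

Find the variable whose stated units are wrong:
F

The variable F (force) should have units N, not m.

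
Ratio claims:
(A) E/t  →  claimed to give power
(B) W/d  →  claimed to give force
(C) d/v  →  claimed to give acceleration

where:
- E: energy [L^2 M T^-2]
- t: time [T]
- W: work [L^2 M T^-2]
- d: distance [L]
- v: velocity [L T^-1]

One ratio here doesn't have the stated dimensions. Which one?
(C) d/v does not give acceleration

(A) E/t: [L^2 M T^-3] = power [L^2 M T^-3] ✓
(B) W/d: [L M T^-2] = force [L M T^-2] ✓
(C) d/v: [T] ≠ acceleration [L T^-2] ✗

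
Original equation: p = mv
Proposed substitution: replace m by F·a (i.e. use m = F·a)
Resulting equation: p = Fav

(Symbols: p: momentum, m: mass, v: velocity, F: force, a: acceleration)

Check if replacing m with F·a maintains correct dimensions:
No

[m] = [M] and [F·a] = [L^2 M T^-4]. These differ, so the substitution replaces a quantity by one of different dimensions and the result p = Fav has LHS [L M T^-1] vs RHS [L^3 M T^-5] — inconsistent.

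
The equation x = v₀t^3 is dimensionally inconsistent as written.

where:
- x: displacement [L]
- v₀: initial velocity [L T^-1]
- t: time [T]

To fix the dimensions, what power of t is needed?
The exponent of t should be 1: x = v₀t

The LHS x has dimensions [L]; t has dimensions [T].
As written, the RHS v₀t^3 (exponent 3 on t) has dimensions [L T^2], which does not match.
With exponent 1, the RHS v₀t has dimensions [L], matching the LHS.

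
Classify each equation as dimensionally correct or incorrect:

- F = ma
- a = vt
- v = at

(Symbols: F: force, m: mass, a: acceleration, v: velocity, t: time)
Dimensionally correct: F = ma, v = at
Dimensionally incorrect: a = vt
Ordered (correct first, then incorrect): F = ma, v = at, a = vt

- F = ma: LHS [L M T^-2], RHS [L M T^-2] → correct ✓
- a = vt: LHS [L T^-2], RHS [L] → incorrect ✗
- v = at: LHS [L T^-1], RHS [L T^-1] → correct ✓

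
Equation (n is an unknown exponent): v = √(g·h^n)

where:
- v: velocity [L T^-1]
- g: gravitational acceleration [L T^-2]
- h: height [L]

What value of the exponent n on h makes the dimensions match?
n = 1

v has dimensions [L T^-1]; h has dimensions [L].
With n = 1: √(g·h^1) has dimensions [L T^-1], matching the LHS ✓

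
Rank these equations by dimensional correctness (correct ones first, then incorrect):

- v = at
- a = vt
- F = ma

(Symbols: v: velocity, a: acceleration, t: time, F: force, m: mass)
Dimensionally correct: v = at, F = ma
Dimensionally incorrect: a = vt
Ordered (correct first, then incorrect): v = at, F = ma, a = vt

- v = at: LHS [L T^-1], RHS [L T^-1] → correct ✓
- a = vt: LHS [L T^-2], RHS [L] → incorrect ✗
- F = ma: LHS [L M T^-2], RHS [L M T^-2] → correct ✓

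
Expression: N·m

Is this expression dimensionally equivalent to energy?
Yes

The expression N·m has dimensions [L^2 M T^-2], which is exactly energy [L^2 M T^-2].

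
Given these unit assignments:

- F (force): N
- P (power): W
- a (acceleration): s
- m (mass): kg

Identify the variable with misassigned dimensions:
a

The variable a (acceleration) should have units m/s², not s.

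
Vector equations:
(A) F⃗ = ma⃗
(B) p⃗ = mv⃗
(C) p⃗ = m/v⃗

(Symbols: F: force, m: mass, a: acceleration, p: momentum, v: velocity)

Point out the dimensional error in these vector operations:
(C) p⃗ = m/v⃗

(A) F⃗ = ma⃗: LHS [L M T^-2], RHS [L M T^-2] ✓ — Force and acceleration are vectors, mass is a scalar
(B) p⃗ = mv⃗: LHS [L M T^-1], RHS [L M T^-1] ✓ — mass (scalar) times velocity (vector)
(C) p⃗ = m/v⃗: LHS [L M T^-1], RHS [L^-1 M T] ✗ — momentum is mass times velocity; should be mv⃗ (and division by a vector is undefined)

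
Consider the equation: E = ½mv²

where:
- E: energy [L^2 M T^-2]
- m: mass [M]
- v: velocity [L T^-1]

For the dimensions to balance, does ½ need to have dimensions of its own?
No

E has dimensions [L^2 M T^-2] and mv² already has dimensions [L^2 M T^-2], so the equation balances without ½ contributing any dimensions. ½ is a pure (dimensionless) number; changing or removing it would not affect dimensional consistency.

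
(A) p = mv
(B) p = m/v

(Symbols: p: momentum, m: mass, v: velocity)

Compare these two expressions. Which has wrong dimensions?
(B)

(A) p = mv: LHS [L M T^-1], RHS [L M T^-1] ✓
(B) p = m/v: LHS [L M T^-1], RHS [L^-1 M T] ✗

Expression (B) p = m/v is dimensionally incorrect.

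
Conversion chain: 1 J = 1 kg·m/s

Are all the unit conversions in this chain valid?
The chain is incorrect (it contains an error).

Incorrect: Joule is kg·m²/s², not kg·m/s (that is momentum)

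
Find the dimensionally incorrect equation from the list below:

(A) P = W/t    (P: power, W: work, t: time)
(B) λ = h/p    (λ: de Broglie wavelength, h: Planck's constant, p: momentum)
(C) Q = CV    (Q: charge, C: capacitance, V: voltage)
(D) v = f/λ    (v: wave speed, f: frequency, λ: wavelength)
(D) v = f/λ

The equation (D) v = f/λ is dimensionally incorrect.

LHS (v): [L T^-1]
RHS (f/λ): [L^-1 T^-1] ✗

The dimensions do not match. The other three equations balance.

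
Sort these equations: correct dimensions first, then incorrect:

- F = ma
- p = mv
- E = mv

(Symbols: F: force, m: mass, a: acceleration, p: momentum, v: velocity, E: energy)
Dimensionally correct: F = ma, p = mv
Dimensionally incorrect: E = mv
Ordered (correct first, then incorrect): F = ma, p = mv, E = mv

- F = ma: LHS [L M T^-2], RHS [L M T^-2] → correct ✓
- p = mv: LHS [L M T^-1], RHS [L M T^-1] → correct ✓
- E = mv: LHS [L^2 M T^-2], RHS [L M T^-1] → incorrect ✗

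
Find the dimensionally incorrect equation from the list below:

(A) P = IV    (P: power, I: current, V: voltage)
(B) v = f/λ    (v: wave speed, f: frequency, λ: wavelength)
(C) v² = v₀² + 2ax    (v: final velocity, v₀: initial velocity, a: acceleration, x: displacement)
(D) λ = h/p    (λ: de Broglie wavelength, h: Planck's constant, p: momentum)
(B) v = f/λ

The equation (B) v = f/λ is dimensionally incorrect.

LHS (v): [L T^-1]
RHS (f/λ): [L^-1 T^-1] ✗

The dimensions do not match. The other three equations balance.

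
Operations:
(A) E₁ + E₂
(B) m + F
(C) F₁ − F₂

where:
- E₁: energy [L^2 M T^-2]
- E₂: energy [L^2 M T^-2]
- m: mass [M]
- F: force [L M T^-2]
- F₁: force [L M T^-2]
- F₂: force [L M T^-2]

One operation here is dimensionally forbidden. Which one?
(B) m + F

(A) E₁ + E₂: E₁ [L^2 M T^-2] and E₂ [L^2 M T^-2] — same dimensions ✓
(B) m + F: m [M] and F [L M T^-2] — different dimensions cannot be added/subtracted ✗
(C) F₁ − F₂: F₁ [L M T^-2] and F₂ [L M T^-2] — same dimensions ✓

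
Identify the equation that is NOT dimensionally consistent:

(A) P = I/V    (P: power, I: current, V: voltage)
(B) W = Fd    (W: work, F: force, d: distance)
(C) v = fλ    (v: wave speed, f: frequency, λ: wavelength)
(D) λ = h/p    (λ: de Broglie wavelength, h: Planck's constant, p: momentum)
(A) P = I/V

The equation (A) P = I/V is dimensionally incorrect.

LHS (P): [L^2 M T^-3]
RHS (I/V): [I^2 L^-2 M^-1 T^3] ✗

The dimensions do not match. The other three equations balance.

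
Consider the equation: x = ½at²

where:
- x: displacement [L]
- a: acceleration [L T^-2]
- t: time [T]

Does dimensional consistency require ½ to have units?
No

x has dimensions [L] and at² already has dimensions [L], so the equation balances without ½ contributing any dimensions. ½ is a pure (dimensionless) number; changing or removing it would not affect dimensional consistency.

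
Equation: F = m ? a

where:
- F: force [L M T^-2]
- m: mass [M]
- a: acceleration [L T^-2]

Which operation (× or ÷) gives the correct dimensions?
multiplication (×): F = m × a

F [L M T^-2]; m [M]; a [L T^-2].
m × a → [L M T^-2] ✓
m ÷ a → [L^-1 M T^2] ✗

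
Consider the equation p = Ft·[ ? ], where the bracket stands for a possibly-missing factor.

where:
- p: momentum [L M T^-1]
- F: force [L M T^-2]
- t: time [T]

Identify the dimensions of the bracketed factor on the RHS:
Nothing is missing — the bracketed factor must be dimensionless.

p has dimensions [L M T^-1] and Ft already has dimensions [L M T^-1], so p = Ft is dimensionally complete.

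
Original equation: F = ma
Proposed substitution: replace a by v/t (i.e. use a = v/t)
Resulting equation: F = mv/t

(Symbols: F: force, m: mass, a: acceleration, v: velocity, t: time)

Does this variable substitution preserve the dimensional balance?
Yes

[a] = [L T^-2] and [v/t] = [L T^-2]. These match, so the substitution replaces a quantity by one of the same dimensions and the result F = mv/t has LHS [L M T^-2] vs RHS [L M T^-2] — still consistent.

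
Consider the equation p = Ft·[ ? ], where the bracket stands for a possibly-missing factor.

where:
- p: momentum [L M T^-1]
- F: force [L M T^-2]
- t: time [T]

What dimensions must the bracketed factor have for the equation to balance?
Nothing is missing — the bracketed factor must be dimensionless.

p has dimensions [L M T^-1] and Ft already has dimensions [L M T^-1], so p = Ft is dimensionally complete.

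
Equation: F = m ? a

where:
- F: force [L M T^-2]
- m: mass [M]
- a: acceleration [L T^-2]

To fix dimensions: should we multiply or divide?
multiplication (×): F = m × a

F [L M T^-2]; m [M]; a [L T^-2].
m × a → [L M T^-2] ✓
m ÷ a → [L^-1 M T^2] ✗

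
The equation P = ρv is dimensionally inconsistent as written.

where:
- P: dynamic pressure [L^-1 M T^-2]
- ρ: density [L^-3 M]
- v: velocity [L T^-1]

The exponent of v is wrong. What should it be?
The exponent of v should be 2: P = ρv^2

The LHS P has dimensions [L^-1 M T^-2]; v has dimensions [L T^-1].
As written, the RHS ρv (exponent 1 on v) has dimensions [L^-2 M T^-1], which does not match.
With exponent 2, the RHS ρv^2 has dimensions [L^-1 M T^-2], matching the LHS.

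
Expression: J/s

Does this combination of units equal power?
Yes

The expression J/s has dimensions [L^2 M T^-3], which is exactly power [L^2 M T^-3].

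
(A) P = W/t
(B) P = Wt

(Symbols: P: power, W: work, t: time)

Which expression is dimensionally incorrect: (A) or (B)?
(B)

(A) P = W/t: LHS [L^2 M T^-3], RHS [L^2 M T^-3] ✓
(B) P = Wt: LHS [L^2 M T^-3], RHS [L^2 M T^-1] ✗

Expression (B) P = Wt is dimensionally incorrect.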